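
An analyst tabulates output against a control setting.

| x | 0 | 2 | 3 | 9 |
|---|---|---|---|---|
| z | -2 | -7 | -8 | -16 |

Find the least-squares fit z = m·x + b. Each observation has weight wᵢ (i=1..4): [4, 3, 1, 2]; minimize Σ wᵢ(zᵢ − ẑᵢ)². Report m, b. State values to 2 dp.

Normal-equation sums: Σwᵢ·x·x = 183, Σwᵢ·x = 27, Σwᵢ·1 = 10.
And Σwᵢ·x·z = -354, Σwᵢ·z = -69.
Normal equations: [[183, 27]; [27, 10]]·[m, b]ᵀ = [-354, -69]ᵀ.
Determinant 183·10 − 27² = 1101.
m = ((-354)·10 − 27·(-69))/1101 = -559/367; b = (183·(-69) − 27·(-354))/1101 = -1023/367.

m = -1.52, b = -2.79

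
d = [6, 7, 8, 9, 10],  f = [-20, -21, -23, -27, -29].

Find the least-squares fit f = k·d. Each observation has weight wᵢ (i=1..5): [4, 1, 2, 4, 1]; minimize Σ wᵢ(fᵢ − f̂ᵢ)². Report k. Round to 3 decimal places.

k = -3.030

Sums needed: Σwᵢ·d·d = 745.
Moment sums: Σwᵢ·d·f = -2257.
MᵀWM·[k]ᵀ = MᵀWf becomes [[745]]·[k]ᵀ = [-2257]ᵀ.
k = (-2257)/745 = -3.02953.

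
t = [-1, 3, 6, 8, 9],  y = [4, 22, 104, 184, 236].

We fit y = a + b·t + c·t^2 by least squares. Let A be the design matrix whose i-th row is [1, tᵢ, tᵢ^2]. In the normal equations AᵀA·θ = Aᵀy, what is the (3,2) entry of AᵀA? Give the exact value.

Row 3 ↔ basis t^2, column 2 ↔ basis t, so (AᵀA)_{3,2} = Σᵢ (t^2)·(t) = (1)·(-1) + (9)·(3) + (36)·(6) + (64)·(8) + (81)·(9) = 1483.

1483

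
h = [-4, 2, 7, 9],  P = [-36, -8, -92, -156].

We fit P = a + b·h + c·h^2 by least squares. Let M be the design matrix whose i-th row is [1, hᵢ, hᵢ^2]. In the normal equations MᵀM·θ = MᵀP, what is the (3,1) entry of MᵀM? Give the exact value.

Row 3 ↔ basis h^2, column 1 ↔ basis 1, so (MᵀM)_{3,1} = Σᵢ h^2 = (16)·(1) + (4)·(1) + (49)·(1) + (81)·(1) = 150.

150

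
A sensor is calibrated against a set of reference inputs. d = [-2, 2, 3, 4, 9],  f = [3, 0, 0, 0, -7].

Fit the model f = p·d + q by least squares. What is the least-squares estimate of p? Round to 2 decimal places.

p = -0.89

From the data, Σd·d = 114, Σd = 16, Σ1 = 5.
Right-hand side: Σd·f = -69, Σf = -4.
XᵀX·[p, q]ᵀ = Xᵀf becomes [[114, 16]; [16, 5]]·[p, q]ᵀ = [-69, -4]ᵀ.
Determinant 114·5 − 16² = 314.
p = ((-69)·5 − 16·(-4))/314 = -281/314; q = (114·(-4) − 16·(-69))/314 = 324/157.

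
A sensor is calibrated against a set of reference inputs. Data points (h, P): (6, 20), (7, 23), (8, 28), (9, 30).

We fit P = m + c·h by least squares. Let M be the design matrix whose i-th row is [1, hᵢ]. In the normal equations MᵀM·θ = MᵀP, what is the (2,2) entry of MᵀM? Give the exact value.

Row 2 ↔ basis h, column 2 ↔ basis h, so (MᵀM)_{2,2} = Σᵢ (h)·(h) = (6)·(6) + (7)·(7) + (8)·(8) + (9)·(9) = 230.

230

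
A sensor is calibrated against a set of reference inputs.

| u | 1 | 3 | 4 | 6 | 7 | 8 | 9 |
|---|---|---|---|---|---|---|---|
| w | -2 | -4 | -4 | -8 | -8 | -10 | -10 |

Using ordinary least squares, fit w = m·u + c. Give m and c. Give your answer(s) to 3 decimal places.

m = -1.092, c = -0.644

With design matrix A, AᵀA = [[256, 38]; [38, 7]] and Aᵀw = [-304, -46]ᵀ.
det = 256·7 − 38² = 348.
m = ((-304)·7 − 38·(-46))/348 = -95/87; c = (256·(-46) − 38·(-304))/348 = -56/87.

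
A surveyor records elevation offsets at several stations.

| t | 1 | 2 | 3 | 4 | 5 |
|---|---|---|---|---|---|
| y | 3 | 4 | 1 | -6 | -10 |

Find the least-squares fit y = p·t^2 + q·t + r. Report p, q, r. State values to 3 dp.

p = -1.000, q = 2.400, r = 2.200

Sums needed: Σt^2·t^2 = 979, Σt^2·t = 225, Σt^2 = 55, Σt·t = 55, Σt = 15, Σ1 = 5.
Right-hand side: Σt^2·y = -318, Σt·y = -60, Σy = -8.
So XᵀX·[p, q, r]ᵀ = Xᵀy: [[979, 225, 55]; [225, 55, 15]; [55, 15, 5]]·[p, q, r]ᵀ = [-318, -60, -8]ᵀ.
Solving the 3×3 system (Gaussian elimination) gives p = -1, q = 12/5, r = 11/5.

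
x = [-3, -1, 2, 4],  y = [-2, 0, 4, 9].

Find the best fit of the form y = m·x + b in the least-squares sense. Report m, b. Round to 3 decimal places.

The normal equations are: 30·m + 2·b = 50;  2·m + 4·b = 11.
(Σx·x = 30, Σx = 2, Σ1 = 4, Σx·y = 50, Σy = 11.)
det = 30·4 − 2² = 116.
m = (50·4 − 2·11)/116 = 89/58; b = (30·11 − 2·50)/116 = 115/58.

m = 1.534, b = 1.983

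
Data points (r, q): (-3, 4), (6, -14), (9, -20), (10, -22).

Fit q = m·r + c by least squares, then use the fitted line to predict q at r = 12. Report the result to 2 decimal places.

q̂ = -26.00

With design matrix A, AᵀA = [[226, 22]; [22, 4]] and Aᵀq = [-496, -52]ᵀ.
Determinant 226·4 − 22² = 420.
m = ((-496)·4 − 22·(-52))/420 = -2; c = (226·(-52) − 22·(-496))/420 = -2.
At r = 12: q̂ = (-2)·(12) + (-2)·(1) = -26.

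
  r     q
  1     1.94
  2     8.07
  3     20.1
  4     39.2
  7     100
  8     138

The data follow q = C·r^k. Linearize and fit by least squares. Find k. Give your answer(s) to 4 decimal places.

Linearized form: ln q = k·ln r + ln C. From the 6 transformed points,
Over the data: Σln r = 7.2034, Σ(ln r)² = 11.7199, Σln q = 18.9527, Σln r·ln q = 29.0371.
Normal system: [[11.7199, 7.2034]; [7.2034, 6]]·[k, ln C]ᵀ = [29.0371, 18.9527]ᵀ.
Δ = 11.7199·6 − (7.2034)² = 18.4301; k = (29.0371·6 − 7.2034·18.9527)/18.4301 = 2.04550, ln C = (11.7199·18.9527 − 7.2034·29.0371)/18.4301 = 0.70302.

k = 2.0455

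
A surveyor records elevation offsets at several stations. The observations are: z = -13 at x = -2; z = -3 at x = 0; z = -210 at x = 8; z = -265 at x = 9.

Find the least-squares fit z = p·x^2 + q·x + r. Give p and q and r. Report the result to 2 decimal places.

p = -3.12, q = -1.01, r = -2.71

The normal equations are: 10673·p + 1233·q + 149·r = -34957;  1233·p + 149·q + 15·r = -4039;  149·p + 15·q + 4·r = -491.
Inverting the 3×3 Gram matrix, [p, q, r]ᵀ = [-128109/41044, -1331/1324, -55681/20522]ᵀ.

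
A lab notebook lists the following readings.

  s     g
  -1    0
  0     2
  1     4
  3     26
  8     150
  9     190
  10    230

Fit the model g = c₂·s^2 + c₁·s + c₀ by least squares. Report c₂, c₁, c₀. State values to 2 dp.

c₂ = 2.09, c₁ = 2.10, c₀ = 0.65

Normal-equation sums: Σs^2·s^2 = 20740, Σs^2·s = 2268, Σs^2 = 256, Σs·s = 256, Σs = 30, Σ1 = 7.
Moment sums: Σs^2·g = 48228, Σs·g = 5292, Σg = 602.
So AᵀA·[c₂, c₁, c₀]ᵀ = Aᵀg: [[20740, 2268, 256]; [2268, 256, 30]; [256, 30, 7]]·[c₂, c₁, c₀]ᵀ = [48228, 5292, 602]ᵀ.
Solving the 3×3 system (Gaussian elimination) gives c₂ = 72097/34536, c₁ = 24187/11512, c₀ = 11215/17268.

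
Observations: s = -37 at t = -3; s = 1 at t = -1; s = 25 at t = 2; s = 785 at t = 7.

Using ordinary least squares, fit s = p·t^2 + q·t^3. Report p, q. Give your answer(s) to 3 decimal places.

The normal equations are: 2499·p + 16595·q = 38233;  16595·p + 118443·q = 270453.
(Σt^2·t^2 = 2499, Σt^2·t^3 = 16595, Σt^3·t^3 = 118443, Σt^2·s = 38233, Σt^3·s = 270453.)
Eliminating q: 118443·(row 1) − 16595·(row 2) gives 20595032·p = 118443·38233 − 16595·270453 = 40263684, so p = 10065921/5148758.
Then q = (270453 − 16595·(10065921/5148758))/118443 = 10346353/5148758.

p = 1.955, q = 2.009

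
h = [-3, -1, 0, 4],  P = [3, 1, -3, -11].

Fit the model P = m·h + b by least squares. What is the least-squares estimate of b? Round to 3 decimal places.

Normal-equation sums: Σh·h = 26, Σh = 0, Σ1 = 4.
Right-hand side: Σh·P = -54, ΣP = -10.
XᵀX·[m, b]ᵀ = XᵀP becomes [[26, 0]; [0, 4]]·[m, b]ᵀ = [-54, -10]ᵀ.
Eliminating b: 4·(row 1) − 0·(row 2) gives 104·m = 4·(-54) − 0·(-10) = -216, so m = -27/13.
Then b = ((-10) − 0·(-27/13))/4 = -5/2.

b = -2.500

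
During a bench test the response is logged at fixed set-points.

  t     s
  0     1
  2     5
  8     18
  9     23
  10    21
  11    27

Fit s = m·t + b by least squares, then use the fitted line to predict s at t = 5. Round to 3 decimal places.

ŝ = 12.048

Forming AᵀA = [[370, 40]; [40, 6]] and Aᵀs = [868, 95]ᵀ gives AᵀA·[m, b]ᵀ = Aᵀs.
Δ = 370·6 − 40² = 620.
m = (868·6 − 40·95)/620 = 352/155; b = (370·95 − 40·868)/620 = 43/62.
At t = 5: ŝ = (352/155)·(5) + (43/62)·(1) = 747/62.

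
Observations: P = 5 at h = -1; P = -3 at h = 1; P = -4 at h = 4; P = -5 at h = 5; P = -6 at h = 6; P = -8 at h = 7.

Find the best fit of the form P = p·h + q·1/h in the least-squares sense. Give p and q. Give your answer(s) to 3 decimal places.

Setting ∂/∂p … = 0 gives: 128·p + 6·q = -141;  6·p + (379381/176400)·q = -85/7.
(Σh·h = 128, Σh·1/h = 6, Σ1/h·1/h = 379381/176400, Σh·P = -141, Σ1/h·P = -85/7.)
det = 128·(379381/176400) − 6² = 2638148/11025.
p = ((-141)·(379381/176400) − 6·(-85/7))/(2638148/11025) = -40640721/42210368; q = (128·(-85/7) − 6·(-141))/(2638148/11025) = -3904425/1319074.

p = -0.963, q = -2.960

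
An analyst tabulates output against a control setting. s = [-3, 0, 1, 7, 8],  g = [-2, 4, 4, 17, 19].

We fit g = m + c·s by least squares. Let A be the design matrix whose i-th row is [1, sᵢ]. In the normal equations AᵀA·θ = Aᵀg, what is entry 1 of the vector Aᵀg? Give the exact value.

Entry 1 ↔ basis 1, so (Aᵀg)_{1} = Σᵢ gᵢ = (1)·(-2) + (1)·(4) + (1)·(4) + (1)·(17) + (1)·(19) = 42.

42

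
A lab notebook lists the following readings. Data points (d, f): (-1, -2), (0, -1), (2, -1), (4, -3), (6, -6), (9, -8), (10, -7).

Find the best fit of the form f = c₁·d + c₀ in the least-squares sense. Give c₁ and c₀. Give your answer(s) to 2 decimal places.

c₁ = -0.64, c₀ = -1.26

XᵀX·[c₁, c₀]ᵀ = Xᵀf reads: 238·c₁ + 30·c₀ = -190;  30·c₁ + 7·c₀ = -28.
(Σd·d = 238, Σd = 30, Σ1 = 7, Σd·f = -190, Σf = -28.)
Δ = 238·7 − 30² = 766.
c₁ = ((-190)·7 − 30·(-28))/766 = -245/383; c₀ = (238·(-28) − 30·(-190))/766 = -482/383.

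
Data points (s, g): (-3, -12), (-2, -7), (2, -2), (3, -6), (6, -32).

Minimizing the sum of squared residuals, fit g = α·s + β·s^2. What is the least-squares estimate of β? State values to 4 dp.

With design matrix A, AᵀA = [[62, 216]; [216, 1490]] and Aᵀg = [-164, -1350]ᵀ.
Δ = 62·1490 − 216² = 45724.
α = ((-164)·1490 − 216·(-1350))/45724 = 11810/11431; β = (62·(-1350) − 216·(-164))/45724 = -12069/11431.

β = -1.0558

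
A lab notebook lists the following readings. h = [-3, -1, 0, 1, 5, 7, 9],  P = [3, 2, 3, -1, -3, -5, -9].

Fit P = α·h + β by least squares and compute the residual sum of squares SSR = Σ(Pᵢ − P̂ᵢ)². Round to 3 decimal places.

From the data, Σh·h = 166, Σh = 18, Σ1 = 7.
Right-hand side: Σh·P = -143, ΣP = -10.
So XᵀX·[α, β]ᵀ = XᵀP: [[166, 18]; [18, 7]]·[α, β]ᵀ = [-143, -10]ᵀ.
Eliminating β: 7·(row 1) − 18·(row 2) gives 838·α = 7·(-143) − 18·(-10) = -821, so α = -821/838.
Then β = ((-10) − 18·(-821/838))/7 = 457/419.
Residuals: -863/838, -59/838, 800/419, -931/838, 677/838, 643/838, -1067/838; SSR = 7381/838.

SSR = 8.808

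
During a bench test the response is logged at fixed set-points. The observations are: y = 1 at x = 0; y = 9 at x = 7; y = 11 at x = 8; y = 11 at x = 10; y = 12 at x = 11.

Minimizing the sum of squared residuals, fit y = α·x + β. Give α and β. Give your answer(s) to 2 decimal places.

α = 1.02, β = 1.47

With design matrix M, MᵀM = [[334, 36]; [36, 5]] and Mᵀy = [393, 44]ᵀ.
Determinant 334·5 − 36² = 374.
α = (393·5 − 36·44)/374 = 381/374; β = (334·44 − 36·393)/374 = 274/187.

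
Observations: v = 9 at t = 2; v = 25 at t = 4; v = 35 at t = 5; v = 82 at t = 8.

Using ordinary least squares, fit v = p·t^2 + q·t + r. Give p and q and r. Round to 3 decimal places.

p = 1.117, q = 0.970, r = 2.713

Normal-equation sums: Σt^2·t^2 = 4993, Σt^2·t = 709, Σt^2 = 109, Σt·t = 109, Σt = 19, Σ1 = 4.
And Σt^2·v = 6559, Σt·v = 949, Σv = 151.
So MᵀM·[p, q, r]ᵀ = Mᵀv: [[4993, 709, 109]; [709, 109, 19]; [109, 19, 4]]·[p, q, r]ᵀ = [6559, 949, 151]ᵀ.
Inverting the 3×3 Gram matrix, [p, q, r]ᵀ = [67/60, 97/100, 407/150]ᵀ.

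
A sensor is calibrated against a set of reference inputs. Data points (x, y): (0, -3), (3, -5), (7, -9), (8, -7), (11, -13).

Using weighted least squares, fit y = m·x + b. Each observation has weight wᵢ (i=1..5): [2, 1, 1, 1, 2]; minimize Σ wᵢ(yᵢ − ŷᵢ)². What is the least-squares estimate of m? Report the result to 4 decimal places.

m = -0.8650

With design matrix A, AᵀWA = [[364, 40]; [40, 7]] and AᵀWy = [-420, -53]ᵀ.
Eliminating b: 7·(row 1) − 40·(row 2) gives 948·m = 7·(-420) − 40·(-53) = -820, so m = -205/237.
Then b = ((-53) − 40·(-205/237))/7 = -623/237.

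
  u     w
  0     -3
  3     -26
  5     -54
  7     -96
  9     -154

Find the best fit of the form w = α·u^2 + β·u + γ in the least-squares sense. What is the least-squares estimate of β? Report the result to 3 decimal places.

From the data, Σu^2·u^2 = 9668, Σu^2·u = 1224, Σu^2 = 164, Σu·u = 164, Σu = 24, Σ1 = 5.
Right-hand side: Σu^2·w = -18762, Σu·w = -2406, Σw = -333.
Solving the 3×3 system (Gaussian elimination) gives α = -6211/3854, β = -8187/3854, γ = -6829/1927.

β = -2.124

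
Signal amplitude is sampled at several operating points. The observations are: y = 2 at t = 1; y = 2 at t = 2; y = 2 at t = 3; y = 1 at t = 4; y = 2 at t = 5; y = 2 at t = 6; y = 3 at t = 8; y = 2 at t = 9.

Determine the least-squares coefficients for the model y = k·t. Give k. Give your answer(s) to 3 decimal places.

k = 0.339

Normal-equation sums: Σt·t = 236.
And Σt·y = 80.
MᵀM·[k]ᵀ = Mᵀy becomes [[236]]·[k]ᵀ = [80]ᵀ.
Hence k = 80 / 236 ≈ 0.338983.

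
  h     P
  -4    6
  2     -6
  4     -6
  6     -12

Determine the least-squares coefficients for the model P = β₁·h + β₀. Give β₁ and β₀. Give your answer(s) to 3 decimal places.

Setting ∂/∂β₁ … = 0 gives: 72·β₁ + 8·β₀ = -132;  8·β₁ + 4·β₀ = -18.
(Σh·h = 72, Σh = 8, Σ1 = 4, Σh·P = -132, ΣP = -18.)
det = 72·4 − 8² = 224.
β₁ = ((-132)·4 − 8·(-18))/224 = -12/7; β₀ = (72·(-18) − 8·(-132))/224 = -15/14.

β₁ = -1.714, β₀ = -1.071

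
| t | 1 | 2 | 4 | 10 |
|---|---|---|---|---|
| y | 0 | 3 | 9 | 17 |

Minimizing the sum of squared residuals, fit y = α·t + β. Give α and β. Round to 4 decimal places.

α = 1.8205, β = -0.4872

Sums needed: Σt·t = 121, Σt = 17, Σ1 = 4.
Moment sums: Σt·y = 212, Σy = 29.
Eliminating β: 4·(row 1) − 17·(row 2) gives 195·α = 4·212 − 17·29 = 355, so α = 71/39.
Then β = (29 − 17·(71/39))/4 = -19/39.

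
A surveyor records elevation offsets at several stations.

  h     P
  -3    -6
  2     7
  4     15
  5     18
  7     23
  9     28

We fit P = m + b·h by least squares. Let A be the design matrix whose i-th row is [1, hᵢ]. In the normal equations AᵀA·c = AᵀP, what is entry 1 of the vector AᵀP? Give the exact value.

Entry 1 ↔ basis 1, so (AᵀP)_{1} = Σᵢ Pᵢ = (1)·(-6) + (1)·(7) + (1)·(15) + (1)·(18) + (1)·(23) + (1)·(28) = 85.

85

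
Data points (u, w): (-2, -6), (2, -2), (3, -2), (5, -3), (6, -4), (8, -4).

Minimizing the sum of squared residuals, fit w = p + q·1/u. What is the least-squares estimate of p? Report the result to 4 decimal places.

p = -4.0807

From the data, Σ1 = 6, Σ1/u = 33/40, Σ1/u·1/u = 10001/14400.
And Σw = -21, Σ1/u·w = -13/30.
Normal equations: [[6, 33/40]; [33/40, 10001/14400]]·[p, q]ᵀ = [-21, -13/30]ᵀ.
Determinant 6·(10001/14400) − (33/40)² = 3347/960.
p = ((-21)·(10001/14400) − (33/40)·(-13/30))/(3347/960) = -68291/16735; q = (6·(-13/30) − (33/40)·(-21))/(3347/960) = 14136/3347.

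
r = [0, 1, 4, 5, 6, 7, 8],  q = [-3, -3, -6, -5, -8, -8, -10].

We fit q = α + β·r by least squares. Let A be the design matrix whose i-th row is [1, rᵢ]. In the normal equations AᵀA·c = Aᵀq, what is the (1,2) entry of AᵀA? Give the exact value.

Row 1 ↔ basis 1, column 2 ↔ basis r, so (AᵀA)_{1,2} = Σᵢ r = (1)·(0) + (1)·(1) + (1)·(4) + (1)·(5) + (1)·(6) + (1)·(7) + (1)·(8) = 31.

31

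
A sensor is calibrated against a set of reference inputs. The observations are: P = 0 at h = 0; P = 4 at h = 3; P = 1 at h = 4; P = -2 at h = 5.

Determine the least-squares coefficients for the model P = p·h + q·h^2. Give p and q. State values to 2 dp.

p = 3.70, q = -0.83

The normal system XᵀX·[p, q]ᵀ = XᵀP is [[50, 216]; [216, 962]]·[p, q]ᵀ = [6, 2]ᵀ.
det = 50·962 − 216² = 1444.
p = (6·962 − 216·2)/1444 = 1335/361; q = (50·2 − 216·6)/1444 = -299/361.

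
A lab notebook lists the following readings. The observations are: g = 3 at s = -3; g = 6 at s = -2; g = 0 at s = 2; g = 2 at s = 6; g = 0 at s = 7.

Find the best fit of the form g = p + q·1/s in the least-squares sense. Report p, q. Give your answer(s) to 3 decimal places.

Forming AᵀA = [[5, -1/42]; [-1/42, 1163/1764]] and Aᵀg = [11, -11/3]ᵀ gives AᵀA·[p, q]ᵀ = Aᵀg.
Δ = 5·(1163/1764) − (-1/42)² = 323/98.
p = (11·(1163/1764) − (-1/42)·(-11/3))/(323/98) = 4213/1938; q = (5·(-11/3) − (-1/42)·11)/(323/98) = -1771/323.

p = 2.174, q = -5.483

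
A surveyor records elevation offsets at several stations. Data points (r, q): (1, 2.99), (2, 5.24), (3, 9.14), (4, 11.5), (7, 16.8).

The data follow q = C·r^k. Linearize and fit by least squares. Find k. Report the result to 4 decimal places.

k = 0.9201

With ln qᵢ as the transformed response and ln rᵢ as the regressor:
Σln r = 5.1240, Σ(ln r)² = 7.3958, Σln q = 10.2280, Σln r·ln q = 12.4549.
Equations: 7.3958·k + 5.1240·ln C = 12.4549;  5.1240·k + 5·ln C = 10.2280.
Solving (det = 10.7239): k = 0.92006, ln C = 1.10272.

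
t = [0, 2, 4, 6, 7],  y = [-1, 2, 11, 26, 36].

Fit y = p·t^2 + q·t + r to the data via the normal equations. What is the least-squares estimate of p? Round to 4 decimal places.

p = 0.7609

Entries of MᵀM: Σt^2·t^2 = 3969, Σt^2·t = 631, Σt^2 = 105, Σt·t = 105, Σt = 19, Σ1 = 5.
Right-hand side: Σt^2·y = 2884, Σt·y = 456, Σy = 74.
So MᵀM·[p, q, r]ᵀ = Mᵀy: [[3969, 631, 105]; [631, 105, 19]; [105, 19, 5]]·[p, q, r]ᵀ = [2884, 456, 74]ᵀ.
Solving the 3×3 system (Gaussian elimination) gives p = 1919/2522, q = -133/2522, r = -1234/1261.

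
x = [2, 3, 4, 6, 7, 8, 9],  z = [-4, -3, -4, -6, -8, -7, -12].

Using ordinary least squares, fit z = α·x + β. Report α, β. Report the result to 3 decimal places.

α = -1.051, β = -0.428

Compute the Gram sums: Σx·x = 259, Σx = 39, Σ1 = 7.
Moment sums: Σx·z = -289, Σz = -44.
Normal equations: [[259, 39]; [39, 7]]·[α, β]ᵀ = [-289, -44]ᵀ.
Determinant 259·7 − 39² = 292.
α = ((-289)·7 − 39·(-44))/292 = -307/292; β = (259·(-44) − 39·(-289))/292 = -125/292.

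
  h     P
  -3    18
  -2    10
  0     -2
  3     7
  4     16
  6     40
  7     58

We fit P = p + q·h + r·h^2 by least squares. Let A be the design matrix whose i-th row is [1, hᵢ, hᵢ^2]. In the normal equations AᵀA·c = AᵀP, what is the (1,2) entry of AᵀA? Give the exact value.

15

Row 1 ↔ basis 1, column 2 ↔ basis h, so (AᵀA)_{1,2} = Σᵢ h = (1)·(-3) + (1)·(-2) + (1)·(0) + (1)·(3) + (1)·(4) + (1)·(6) + (1)·(7) = 15.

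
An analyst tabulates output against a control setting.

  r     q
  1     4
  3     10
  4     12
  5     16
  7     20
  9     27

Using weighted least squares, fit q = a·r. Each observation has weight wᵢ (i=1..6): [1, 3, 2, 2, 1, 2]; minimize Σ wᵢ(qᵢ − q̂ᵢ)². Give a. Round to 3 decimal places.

a = 3.040

XᵀWX·[a]ᵀ = XᵀWq reads: 321·a = 976.
(Σwᵢ·r·r = 321, Σwᵢ·r·q = 976.)
a = 976/321 = 3.0405.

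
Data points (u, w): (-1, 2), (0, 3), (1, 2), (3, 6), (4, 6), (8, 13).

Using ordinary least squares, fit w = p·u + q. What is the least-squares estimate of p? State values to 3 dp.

p = 1.234

XᵀX·[p, q]ᵀ = Xᵀw reads: 91·p + 15·q = 146;  15·p + 6·q = 32.
(Σu·u = 91, Σu = 15, Σ1 = 6, Σu·w = 146, Σw = 32.)
Δ = 91·6 − 15² = 321.
p = (146·6 − 15·32)/321 = 132/107; q = (91·32 − 15·146)/321 = 722/321.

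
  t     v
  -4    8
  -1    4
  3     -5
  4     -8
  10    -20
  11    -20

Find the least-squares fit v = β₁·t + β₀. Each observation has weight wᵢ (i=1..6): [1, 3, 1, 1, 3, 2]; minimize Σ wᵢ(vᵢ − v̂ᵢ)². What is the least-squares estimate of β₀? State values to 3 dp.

Sums needed: Σwᵢ·t·t = 586, Σwᵢ·t = 52, Σwᵢ·1 = 11.
And Σwᵢ·t·v = -1131, Σwᵢ·v = -93.
Normal equations: [[586, 52]; [52, 11]]·[β₁, β₀]ᵀ = [-1131, -93]ᵀ.
Determinant 586·11 − 52² = 3742.
β₁ = ((-1131)·11 − 52·(-93))/3742 = -7605/3742; β₀ = (586·(-93) − 52·(-1131))/3742 = 2157/1871.

β₀ = 1.153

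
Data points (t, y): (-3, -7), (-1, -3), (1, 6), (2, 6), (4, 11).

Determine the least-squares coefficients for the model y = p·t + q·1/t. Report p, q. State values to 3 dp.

With design matrix M, MᵀM = [[31, 5]; [5, 349/144]] and Mᵀy = [86, 205/12]ᵀ.
Eliminating q: (349/144)·(row 1) − 5·(row 2) gives (7219/144)·p = (349/144)·86 − 5·(205/12) = 8857/72, so p = 17714/7219.
Then q = ((205/12) − 5·(17714/7219))/(349/144) = 14340/7219.

p = 2.454, q = 1.986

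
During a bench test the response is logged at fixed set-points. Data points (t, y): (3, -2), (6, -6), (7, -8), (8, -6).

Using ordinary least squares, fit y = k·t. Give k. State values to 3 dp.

k = -0.924

With design matrix M, MᵀM = [[158]] and Mᵀy = [-146]ᵀ.
k = (-146)/158 = -0.924051.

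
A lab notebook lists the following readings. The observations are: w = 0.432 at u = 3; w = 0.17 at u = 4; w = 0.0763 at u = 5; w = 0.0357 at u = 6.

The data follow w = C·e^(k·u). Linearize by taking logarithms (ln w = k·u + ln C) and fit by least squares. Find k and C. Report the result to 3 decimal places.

k = -0.828, C = 4.939

With ln wᵢ as the transformed response and uᵢ as the regressor:
AᵀA = [[86.0000, 18.0000]; [18.0000, 4]], rhs = [-42.4669, -8.5170]ᵀ  (here Σu = 18.0000, Σ(u)² = 86.0000, Σln w = -8.5170, Σu·ln w = -42.4669).
Solving (det = 20.0000): k = -0.82810, ln C = 1.59718, so C = exp(1.59718) = 4.93911.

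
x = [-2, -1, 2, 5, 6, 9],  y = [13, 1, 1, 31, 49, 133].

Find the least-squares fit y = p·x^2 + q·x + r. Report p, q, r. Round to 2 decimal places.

p = 2.05, q = -3.41, r = -2.69

Normal-equation sums: Σx^2·x^2 = 8515, Σx^2·x = 1069, Σx^2 = 151, Σx·x = 151, Σx = 19, Σ1 = 6.
And Σx^2·y = 13369, Σx·y = 1621, Σy = 228.
MᵀM·[p, q, r]ᵀ = Mᵀy becomes [[8515, 1069, 151]; [1069, 151, 19]; [151, 19, 6]]·[p, q, r]ᵀ = [13369, 1621, 228]ᵀ.
Row-reducing yields p = 16199/7918, q = -135007/39590, r = -53216/19795.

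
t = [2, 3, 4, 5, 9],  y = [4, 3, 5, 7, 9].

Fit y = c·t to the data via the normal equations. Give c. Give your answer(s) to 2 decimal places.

Normal-equation sums: Σt·t = 135.
For Xᵀy: Σt·y = 153.
So XᵀX·[c]ᵀ = Xᵀy: [[135]]·[c]ᵀ = [153]ᵀ.
Hence c = 153 / 135 ≈ 1.13333.

c = 1.13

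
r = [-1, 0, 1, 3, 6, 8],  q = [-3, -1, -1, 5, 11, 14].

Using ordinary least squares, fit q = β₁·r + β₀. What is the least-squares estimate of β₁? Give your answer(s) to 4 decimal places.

β₁ = 1.9761

With design matrix A, AᵀA = [[111, 17]; [17, 6]] and Aᵀq = [195, 25]ᵀ.
det = 111·6 − 17² = 377.
β₁ = (195·6 − 17·25)/377 = 745/377; β₀ = (111·25 − 17·195)/377 = -540/377.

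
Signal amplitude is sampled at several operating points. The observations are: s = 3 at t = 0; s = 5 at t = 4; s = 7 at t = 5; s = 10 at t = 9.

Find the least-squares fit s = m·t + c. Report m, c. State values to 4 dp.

m = 0.7927, c = 2.6829

Normal-equation sums: Σt·t = 122, Σt = 18, Σ1 = 4.
Right-hand side: Σt·s = 145, Σs = 25.
So AᵀA·[m, c]ᵀ = Aᵀs: [[122, 18]; [18, 4]]·[m, c]ᵀ = [145, 25]ᵀ.
Determinant 122·4 − 18² = 164.
m = (145·4 − 18·25)/164 = 65/82; c = (122·25 − 18·145)/164 = 110/41.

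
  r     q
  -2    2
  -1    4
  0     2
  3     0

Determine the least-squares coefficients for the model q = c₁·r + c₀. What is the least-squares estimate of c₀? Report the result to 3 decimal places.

The normal equations are: 14·c₁ + 0·c₀ = -8;  0·c₁ + 4·c₀ = 8.
det = 14·4 − 0² = 56.
c₁ = ((-8)·4 − 0·8)/56 = -4/7; c₀ = (14·8 − 0·(-8))/56 = 2.

c₀ = 2.000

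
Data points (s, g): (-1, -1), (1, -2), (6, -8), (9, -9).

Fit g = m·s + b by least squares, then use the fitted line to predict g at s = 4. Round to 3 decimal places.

ĝ = -5.219

Sums needed: Σs·s = 119, Σs = 15, Σ1 = 4.
For Mᵀg: Σs·g = -130, Σg = -20.
MᵀM·[m, b]ᵀ = Mᵀg becomes [[119, 15]; [15, 4]]·[m, b]ᵀ = [-130, -20]ᵀ.
Δ = 119·4 − 15² = 251.
m = ((-130)·4 − 15·(-20))/251 = -220/251; b = (119·(-20) − 15·(-130))/251 = -430/251.
At s = 4: ĝ = (-220/251)·(4) + (-430/251)·(1) = -1310/251.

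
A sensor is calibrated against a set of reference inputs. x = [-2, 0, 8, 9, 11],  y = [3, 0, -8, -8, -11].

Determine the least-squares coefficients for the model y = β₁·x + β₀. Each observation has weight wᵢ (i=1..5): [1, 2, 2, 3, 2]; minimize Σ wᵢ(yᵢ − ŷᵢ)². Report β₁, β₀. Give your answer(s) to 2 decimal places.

β₁ = -1.00, β₀ = 0.41

Forming MᵀWM = [[617, 63]; [63, 10]] and MᵀWy = [-592, -59]ᵀ gives MᵀWM·[β₁, β₀]ᵀ = MᵀWy.
det = 617·10 − 63² = 2201.
β₁ = ((-592)·10 − 63·(-59))/2201 = -2203/2201; β₀ = (617·(-59) − 63·(-592))/2201 = 893/2201.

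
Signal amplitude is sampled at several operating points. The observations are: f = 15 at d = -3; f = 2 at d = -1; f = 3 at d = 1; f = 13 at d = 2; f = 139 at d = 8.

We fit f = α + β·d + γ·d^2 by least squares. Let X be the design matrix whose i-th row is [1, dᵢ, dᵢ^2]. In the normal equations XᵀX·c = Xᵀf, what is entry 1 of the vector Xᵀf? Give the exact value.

172

Entry 1 ↔ basis 1, so (Xᵀf)_{1} = Σᵢ fᵢ = (1)·(15) + (1)·(2) + (1)·(3) + (1)·(13) + (1)·(139) = 172.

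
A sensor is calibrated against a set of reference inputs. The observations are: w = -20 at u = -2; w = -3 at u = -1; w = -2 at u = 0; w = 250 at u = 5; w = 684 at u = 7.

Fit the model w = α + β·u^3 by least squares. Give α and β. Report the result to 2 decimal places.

Forming MᵀM = [[5, 459]; [459, 133339]] and Mᵀw = [909, 266025]ᵀ gives MᵀM·[α, β]ᵀ = Mᵀw.
Eliminating β: 133339·(row 1) − 459·(row 2) gives 456014·α = 133339·909 − 459·266025 = -900324, so α = -450162/228007.
Then β = (266025 − 459·(-450162/228007))/133339 = 456447/228007.

α = -1.97, β = 2.00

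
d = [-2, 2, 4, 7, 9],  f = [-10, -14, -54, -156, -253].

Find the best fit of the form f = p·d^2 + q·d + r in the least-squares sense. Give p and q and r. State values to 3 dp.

Normal-equation sums: Σd^2·d^2 = 9250, Σd^2·d = 1136, Σd^2 = 154, Σd·d = 154, Σd = 20, Σ1 = 5.
And Σd^2·f = -29097, Σd·f = -3593, Σf = -487.
So AᵀA·[p, q, r]ᵀ = Aᵀf: [[9250, 1136, 154]; [1136, 154, 20]; [154, 20, 5]]·[p, q, r]ᵀ = [-29097, -3593, -487]ᵀ.
Solving the 3×3 system (Gaussian elimination) gives p = -469519/157758, q = -207595/157758, r = -12344/26293.

p = -2.976, q = -1.316, r = -0.469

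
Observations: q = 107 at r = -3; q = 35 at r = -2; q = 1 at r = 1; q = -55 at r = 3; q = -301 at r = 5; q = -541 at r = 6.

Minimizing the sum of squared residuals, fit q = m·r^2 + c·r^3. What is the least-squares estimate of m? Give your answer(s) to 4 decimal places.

m = 2.8975

Compute the Gram sums: Σr^2·r^2 = 2100, Σr^2·r^3 = 10870, Σr^3·r^3 = 63804.
For Xᵀq: Σr^2·q = -26392, Σr^3·q = -159134.
Normal equations: [[2100, 10870]; [10870, 63804]]·[m, c]ᵀ = [-26392, -159134]ᵀ.
Eliminating c: 63804·(row 1) − 10870·(row 2) gives 15831500·m = 63804·(-26392) − 10870·(-159134) = 45871412, so m = 11467853/3957875.
Then c = ((-159134) − 10870·(11467853/3957875))/63804 = -2365018/791575.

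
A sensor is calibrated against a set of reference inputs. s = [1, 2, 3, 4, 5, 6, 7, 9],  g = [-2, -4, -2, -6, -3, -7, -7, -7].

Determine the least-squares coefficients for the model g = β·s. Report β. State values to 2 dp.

β = -0.95

Entries of XᵀX: Σs·s = 221.
And Σs·g = -209.
XᵀX·[β]ᵀ = Xᵀg becomes [[221]]·[β]ᵀ = [-209]ᵀ.
β = (-209)/221 = -0.945701.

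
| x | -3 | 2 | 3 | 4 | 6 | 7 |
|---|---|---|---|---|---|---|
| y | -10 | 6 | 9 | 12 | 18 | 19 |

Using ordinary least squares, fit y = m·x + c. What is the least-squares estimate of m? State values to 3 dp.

m = 2.976

Setting ∂/∂m … = 0 gives: 123·m + 19·c = 358;  19·m + 6·c = 54.
(Σx·x = 123, Σx = 19, Σ1 = 6, Σx·y = 358, Σy = 54.)
det = 123·6 − 19² = 377.
m = (358·6 − 19·54)/377 = 1122/377; c = (123·54 − 19·358)/377 = -160/377.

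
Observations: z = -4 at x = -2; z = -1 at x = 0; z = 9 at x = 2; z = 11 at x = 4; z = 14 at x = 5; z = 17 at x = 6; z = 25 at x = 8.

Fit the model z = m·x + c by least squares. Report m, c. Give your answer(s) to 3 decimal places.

With design matrix M, MᵀM = [[149, 23]; [23, 7]] and Mᵀz = [442, 71]ᵀ.
Determinant 149·7 − 23² = 514.
m = (442·7 − 23·71)/514 = 1461/514; c = (149·71 − 23·442)/514 = 413/514.

m = 2.842, c = 0.804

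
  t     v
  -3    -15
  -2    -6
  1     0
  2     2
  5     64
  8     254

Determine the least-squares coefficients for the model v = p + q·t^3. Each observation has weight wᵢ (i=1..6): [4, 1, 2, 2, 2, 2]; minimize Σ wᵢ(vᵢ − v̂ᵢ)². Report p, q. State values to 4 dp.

Sums needed: Σwᵢ·1 = 13, Σwᵢ·t^3 = 1176, Σwᵢ·t^3·t^3 = 558648.
Right-hand side: Σwᵢ·v = 574, Σwᵢ·t^3·v = 277796.
MᵀWM·[p, q]ᵀ = MᵀWv becomes [[13, 1176]; [1176, 558648]]·[p, q]ᵀ = [574, 277796]ᵀ.
det = 13·558648 − 1176² = 5879448.
p = (574·558648 − 1176·277796)/5879448 = -251006/244977; q = (13·277796 − 1176·574)/5879448 = 734081/1469862.

p = -1.0246, q = 0.4994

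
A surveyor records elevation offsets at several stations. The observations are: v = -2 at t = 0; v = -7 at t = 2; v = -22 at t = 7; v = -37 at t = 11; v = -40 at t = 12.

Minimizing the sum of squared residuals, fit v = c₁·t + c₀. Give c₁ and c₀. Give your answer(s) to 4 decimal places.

c₁ = -3.2138, c₀ = -1.0318

Entries of MᵀM: Σt·t = 318, Σt = 32, Σ1 = 5.
Right-hand side: Σt·v = -1055, Σv = -108.
det = 318·5 − 32² = 566.
c₁ = ((-1055)·5 − 32·(-108))/566 = -1819/566; c₀ = (318·(-108) − 32·(-1055))/566 = -292/283.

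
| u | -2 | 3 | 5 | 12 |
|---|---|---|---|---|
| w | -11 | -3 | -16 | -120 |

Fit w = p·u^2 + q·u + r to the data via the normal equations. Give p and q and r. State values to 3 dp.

p = -1.024, q = 2.440, r = -1.881

Normal-equation sums: Σu^2·u^2 = 21458, Σu^2·u = 1872, Σu^2 = 182, Σu·u = 182, Σu = 18, Σ1 = 4.
And Σu^2·w = -17751, Σu·w = -1507, Σw = -150.
Normal equations: [[21458, 1872, 182]; [1872, 182, 18]; [182, 18, 4]]·[p, q, r]ᵀ = [-17751, -1507, -150]ᵀ.
Row-reducing yields p = -16245/15862, q = 38701/15862, r = -1356/721.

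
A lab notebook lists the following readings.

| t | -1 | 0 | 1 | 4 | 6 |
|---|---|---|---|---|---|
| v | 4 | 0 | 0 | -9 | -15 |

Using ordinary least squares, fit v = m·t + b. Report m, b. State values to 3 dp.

Sums needed: Σt·t = 54, Σt = 10, Σ1 = 5.
And Σt·v = -130, Σv = -20.
So MᵀM·[m, b]ᵀ = Mᵀv: [[54, 10]; [10, 5]]·[m, b]ᵀ = [-130, -20]ᵀ.
Δ = 54·5 − 10² = 170.
m = ((-130)·5 − 10·(-20))/170 = -45/17; b = (54·(-20) − 10·(-130))/170 = 22/17.

m = -2.647, b = 1.294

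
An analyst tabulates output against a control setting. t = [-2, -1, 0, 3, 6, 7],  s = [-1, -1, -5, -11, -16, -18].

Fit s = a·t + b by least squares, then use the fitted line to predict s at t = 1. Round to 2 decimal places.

ŝ = -6.37

The normal equations are: 99·a + 13·b = -252;  13·a + 6·b = -52.
Eliminating b: 6·(row 1) − 13·(row 2) gives 425·a = 6·(-252) − 13·(-52) = -836, so a = -836/425.
Then b = ((-52) − 13·(-836/425))/6 = -1872/425.
At t = 1: ŝ = (-836/425)·(1) + (-1872/425)·(1) = -2708/425.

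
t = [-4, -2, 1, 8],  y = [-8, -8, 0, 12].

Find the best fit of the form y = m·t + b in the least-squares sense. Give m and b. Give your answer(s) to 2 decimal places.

Normal-equation sums: Σt·t = 85, Σt = 3, Σ1 = 4.
Right-hand side: Σt·y = 144, Σy = -4.
Normal equations: [[85, 3]; [3, 4]]·[m, b]ᵀ = [144, -4]ᵀ.
det = 85·4 − 3² = 331.
m = (144·4 − 3·(-4))/331 = 588/331; b = (85·(-4) − 3·144)/331 = -772/331.

m = 1.78, b = -2.33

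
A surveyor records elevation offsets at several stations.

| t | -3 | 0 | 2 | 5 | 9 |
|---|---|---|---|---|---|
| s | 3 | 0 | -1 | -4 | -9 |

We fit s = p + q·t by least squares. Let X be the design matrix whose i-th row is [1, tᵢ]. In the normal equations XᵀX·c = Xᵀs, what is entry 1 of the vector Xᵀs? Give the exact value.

Entry 1 ↔ basis 1, so (Xᵀs)_{1} = Σᵢ sᵢ = (1)·(3) + (1)·(0) + (1)·(-1) + (1)·(-4) + (1)·(-9) = -11.

-11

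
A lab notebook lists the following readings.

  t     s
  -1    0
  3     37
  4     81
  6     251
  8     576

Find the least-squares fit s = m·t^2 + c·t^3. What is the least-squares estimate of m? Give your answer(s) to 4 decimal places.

m = 1.0363

Sums needed: Σt^2·t^2 = 5730, Σt^2·t^3 = 41810, Σt^3·t^3 = 313626.
Moment sums: Σt^2·s = 47529, Σt^3·s = 355311.
Normal equations: [[5730, 41810]; [41810, 313626]]·[m, c]ᵀ = [47529, 355311]ᵀ.
Determinant 5730·313626 − 41810² = 49000880.
m = (47529·313626 − 41810·355311)/49000880 = 12694311/12250220; c = (5730·355311 − 41810·47529)/49000880 = 2437227/2450044.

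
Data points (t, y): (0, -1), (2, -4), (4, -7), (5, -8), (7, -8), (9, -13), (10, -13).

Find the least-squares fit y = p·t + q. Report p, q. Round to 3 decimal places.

With design matrix X, XᵀX = [[275, 37]; [37, 7]] and Xᵀy = [-379, -54]ᵀ.
Determinant 275·7 − 37² = 556.
p = ((-379)·7 − 37·(-54))/556 = -655/556; q = (275·(-54) − 37·(-379))/556 = -827/556.

p = -1.178, q = -1.487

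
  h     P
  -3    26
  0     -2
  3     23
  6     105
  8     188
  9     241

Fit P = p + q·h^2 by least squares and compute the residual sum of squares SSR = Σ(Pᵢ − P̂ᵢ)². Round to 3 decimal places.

The normal system AᵀA·[p, q]ᵀ = AᵀP is [[6, 199]; [199, 12115]]·[p, q]ᵀ = [581, 35774]ᵀ.
Eliminating q: 12115·(row 1) − 199·(row 2) gives 33089·p = 12115·581 − 199·35774 = -80211, so p = -80211/33089.
Then q = (35774 − 199·(-80211/33089))/12115 = 99025/33089.
Residuals: 1700/1141, 14033/33089, -1723/1141, -10344/33089, -36657/33089, 4805/4727; SSR = 232892/33089.

SSR = 7.038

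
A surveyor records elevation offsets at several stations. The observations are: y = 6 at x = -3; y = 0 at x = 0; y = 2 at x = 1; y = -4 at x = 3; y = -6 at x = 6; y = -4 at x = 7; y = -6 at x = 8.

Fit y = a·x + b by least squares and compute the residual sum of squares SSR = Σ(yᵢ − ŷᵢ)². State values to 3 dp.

SSR = 17.595

The normal equations are: 168·a + 22·b = -140;  22·a + 7·b = -12.
Δ = 168·7 − 22² = 692.
a = ((-140)·7 − 22·(-12))/692 = -179/173; b = (168·(-12) − 22·(-140))/692 = 266/173.
Residuals: 235/173, -266/173, 259/173, -421/173, -230/173, 295/173, 128/173; SSR = 3044/173.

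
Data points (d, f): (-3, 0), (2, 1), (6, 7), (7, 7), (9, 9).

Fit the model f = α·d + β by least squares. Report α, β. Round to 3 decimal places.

α = 0.806, β = 1.414

Forming MᵀM = [[179, 21]; [21, 5]] and Mᵀf = [174, 24]ᵀ gives MᵀM·[α, β]ᵀ = Mᵀf.
Determinant 179·5 − 21² = 454.
α = (174·5 − 21·24)/454 = 183/227; β = (179·24 − 21·174)/454 = 321/227.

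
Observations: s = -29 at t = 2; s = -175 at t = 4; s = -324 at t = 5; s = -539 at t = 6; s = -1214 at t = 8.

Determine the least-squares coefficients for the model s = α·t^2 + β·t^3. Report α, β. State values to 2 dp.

α = -2.96, β = -2.00

The normal equations are: 6289·α + 44725·β = -108116;  44725·α + 328585·β = -789924.
Determinant 6289·328585 − 44725² = 66145440.
α = ((-108116)·328585 − 44725·(-789924))/66145440 = -1224656/413409; β = (6289·(-789924) − 44725·(-108116))/66145440 = -4135748/2067045.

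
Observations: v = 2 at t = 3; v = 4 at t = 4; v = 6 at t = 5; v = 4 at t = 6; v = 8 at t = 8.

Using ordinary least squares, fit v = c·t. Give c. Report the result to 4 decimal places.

c = 0.9333

Normal-equation sums: Σt·t = 150.
Moment sums: Σt·v = 140.
So XᵀX·[c]ᵀ = Xᵀv: [[150]]·[c]ᵀ = [140]ᵀ.
Hence c = 140 / 150 ≈ 0.933333.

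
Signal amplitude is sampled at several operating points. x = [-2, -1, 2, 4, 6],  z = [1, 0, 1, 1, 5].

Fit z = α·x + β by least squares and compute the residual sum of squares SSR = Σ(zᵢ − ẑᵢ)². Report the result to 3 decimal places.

Compute the Gram sums: Σx·x = 61, Σx = 9, Σ1 = 5.
Moment sums: Σx·z = 34, Σz = 8.
So AᵀA·[α, β]ᵀ = Aᵀz: [[61, 9]; [9, 5]]·[α, β]ᵀ = [34, 8]ᵀ.
Determinant 61·5 − 9² = 224.
α = (34·5 − 9·8)/224 = 7/16; β = (61·8 − 9·34)/224 = 13/16.
Residuals: 17/16, -3/8, -11/16, -25/16, 25/16; SSR = 53/8.

SSR = 6.625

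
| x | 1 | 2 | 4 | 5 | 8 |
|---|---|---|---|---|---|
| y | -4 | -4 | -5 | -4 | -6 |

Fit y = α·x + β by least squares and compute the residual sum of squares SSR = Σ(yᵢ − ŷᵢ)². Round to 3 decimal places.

Sums needed: Σx·x = 110, Σx = 20, Σ1 = 5.
For Mᵀy: Σx·y = -100, Σy = -23.
So MᵀM·[α, β]ᵀ = Mᵀy: [[110, 20]; [20, 5]]·[α, β]ᵀ = [-100, -23]ᵀ.
Determinant 110·5 − 20² = 150.
α = ((-100)·5 − 20·(-23))/150 = -4/15; β = (110·(-23) − 20·(-100))/150 = -53/15.
Residuals: -1/5, 1/15, -2/5, 13/15, -1/3; SSR = 16/15.

SSR = 1.067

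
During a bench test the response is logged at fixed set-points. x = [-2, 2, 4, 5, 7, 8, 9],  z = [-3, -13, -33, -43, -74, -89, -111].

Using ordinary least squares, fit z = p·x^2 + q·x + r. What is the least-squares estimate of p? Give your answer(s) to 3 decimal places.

Sums needed: Σx^2·x^2 = 13971, Σx^2·x = 1773, Σx^2 = 243, Σx·x = 243, Σx = 33, Σ1 = 7.
And Σx^2·z = -19980, Σx·z = -2596, Σz = -366.
Inverting the 3×3 Gram matrix, [p, q, r]ᵀ = [-1247/1254, -10613/3762, -2800/627]ᵀ.

p = -0.994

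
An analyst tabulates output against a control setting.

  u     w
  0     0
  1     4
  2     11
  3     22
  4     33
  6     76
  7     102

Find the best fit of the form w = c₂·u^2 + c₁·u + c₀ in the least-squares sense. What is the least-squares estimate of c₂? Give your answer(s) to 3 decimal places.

From the data, Σu^2·u^2 = 4051, Σu^2·u = 659, Σu^2 = 115, Σu·u = 115, Σu = 23, Σ1 = 7.
And Σu^2·w = 8508, Σu·w = 1394, Σw = 248.
So MᵀM·[c₂, c₁, c₀]ᵀ = Mᵀw: [[4051, 659, 115]; [659, 115, 23]; [115, 23, 7]]·[c₂, c₁, c₀]ᵀ = [8508, 1394, 248]ᵀ.
Row-reducing yields c₂ = 583/301, c₁ = 1585/1806, c₀ = 187/258.

c₂ = 1.937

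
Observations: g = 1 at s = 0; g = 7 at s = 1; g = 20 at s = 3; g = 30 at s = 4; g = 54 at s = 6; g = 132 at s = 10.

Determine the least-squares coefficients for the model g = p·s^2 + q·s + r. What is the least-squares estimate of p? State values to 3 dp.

p = 1.020

Setting ∂/∂p … = 0 gives: 11634·p + 1308·q + 162·r = 15811;  1308·p + 162·q + 24·r = 1831;  162·p + 24·q + 6·r = 244.
(Σs^2·s^2 = 11634, Σs^2·s = 1308, Σs^2 = 162, Σs·s = 162, Σs = 24, Σ1 = 6, Σs^2·g = 15811, Σs·g = 1831, Σg = 244.)
Solving the 3×3 system (Gaussian elimination) gives p = 673/660, q = 91/33, r = 463/220.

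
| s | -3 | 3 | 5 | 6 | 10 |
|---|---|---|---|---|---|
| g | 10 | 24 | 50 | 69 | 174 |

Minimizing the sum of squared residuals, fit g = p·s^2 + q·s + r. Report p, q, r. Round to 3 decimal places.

Entries of MᵀM: Σs^2·s^2 = 12083, Σs^2·s = 1341, Σs^2 = 179, Σs·s = 179, Σs = 21, Σ1 = 5.
Moment sums: Σs^2·g = 21440, Σs·g = 2446, Σg = 327.
Solving the 3×3 system (Gaussian elimination) gives p = 314771/210144, q = 146613/70048, r = 156823/52536.

p = 1.498, q = 2.093, r = 2.985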